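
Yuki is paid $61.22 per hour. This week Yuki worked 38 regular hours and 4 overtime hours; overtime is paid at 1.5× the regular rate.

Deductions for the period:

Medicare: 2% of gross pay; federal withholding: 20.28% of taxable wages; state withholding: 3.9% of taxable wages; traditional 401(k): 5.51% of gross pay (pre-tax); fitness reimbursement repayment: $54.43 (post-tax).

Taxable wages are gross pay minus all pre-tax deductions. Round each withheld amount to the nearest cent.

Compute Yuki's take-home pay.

$1821.51

Regular pay: 38 × $61.22 = $2326.36
Overtime pay: 4 × $61.22 × 1.5 = $367.32
Gross pay = $2326.36 + $367.32 = $2693.68
Traditional 401(k): $2693.68 × 0.0551 = $148.42
Taxable wages = $2693.68 − $148.42 = $2545.26
Federal withholding: $2545.26 × 0.2028 = $516.18
State withholding: $2545.26 × 0.039 = $99.27
Medicare: $2693.68 × 0.02 = $53.87
Fitness reimbursement repayment: $54.43
Total deductions = $148.42 + $516.18 + $99.27 + $53.87 + $54.43 = $872.17
Net pay = $2693.68 − $872.17 = $1821.51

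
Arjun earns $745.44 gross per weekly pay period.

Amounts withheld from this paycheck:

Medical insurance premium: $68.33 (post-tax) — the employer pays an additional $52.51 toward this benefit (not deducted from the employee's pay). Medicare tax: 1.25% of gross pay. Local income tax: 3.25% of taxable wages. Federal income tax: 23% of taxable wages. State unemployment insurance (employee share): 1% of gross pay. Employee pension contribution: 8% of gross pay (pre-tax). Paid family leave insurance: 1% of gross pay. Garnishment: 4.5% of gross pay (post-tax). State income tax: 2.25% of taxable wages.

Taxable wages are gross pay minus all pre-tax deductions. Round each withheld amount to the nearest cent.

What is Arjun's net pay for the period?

Employee pension contribution: $745.44 × 0.08 = $59.64
Taxable wages = $745.44 − $59.64 = $685.80
Local income tax: $685.80 × 0.0325 = $22.29
Federal income tax: $685.80 × 0.23 = $157.73
State income tax: $685.80 × 0.0225 = $15.43
Medicare tax: $745.44 × 0.0125 = $9.32
State unemployment insurance (employee share): $745.44 × 0.01 = $7.45
Paid family leave insurance: $745.44 × 0.01 = $7.45
Garnishment: $745.44 × 0.045 = $33.54
Medical insurance premium: $68.33
(Employer's $52.51 toward medical insurance premium is not withheld from the employee.)
Total deductions = $59.64 + $22.29 + $157.73 + $15.43 + $9.32 + $7.45 + $7.45 + $33.54 + $68.33 = $381.18
Net pay = $745.44 − $381.18 = $364.26

$364.26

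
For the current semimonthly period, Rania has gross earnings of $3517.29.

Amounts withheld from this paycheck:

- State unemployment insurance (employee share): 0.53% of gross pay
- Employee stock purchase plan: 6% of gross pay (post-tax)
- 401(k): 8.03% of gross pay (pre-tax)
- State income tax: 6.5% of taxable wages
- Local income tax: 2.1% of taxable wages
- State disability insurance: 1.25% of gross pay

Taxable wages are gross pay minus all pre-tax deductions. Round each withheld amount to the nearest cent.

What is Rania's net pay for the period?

401(k): $3517.29 × 0.0803 = $282.44
Taxable wages = $3517.29 − $282.44 = $3234.85
Local income tax: $3234.85 × 0.021 = $67.93
State income tax: $3234.85 × 0.065 = $210.27
State disability insurance: $3517.29 × 0.0125 = $43.97
State unemployment insurance (employee share): $3517.29 × 0.0053 = $18.64
Employee stock purchase plan: $3517.29 × 0.06 = $211.04
Total deductions = $282.44 + $67.93 + $210.27 + $43.97 + $18.64 + $211.04 = $834.29
Net pay = $3517.29 − $834.29 = $2683.00

$2683.00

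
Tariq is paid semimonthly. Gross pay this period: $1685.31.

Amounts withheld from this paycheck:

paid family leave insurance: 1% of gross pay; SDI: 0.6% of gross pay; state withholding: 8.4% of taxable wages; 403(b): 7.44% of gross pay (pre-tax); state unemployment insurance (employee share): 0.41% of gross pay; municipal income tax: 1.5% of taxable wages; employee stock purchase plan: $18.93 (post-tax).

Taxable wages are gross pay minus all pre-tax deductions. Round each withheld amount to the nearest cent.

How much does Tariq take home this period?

$1352.69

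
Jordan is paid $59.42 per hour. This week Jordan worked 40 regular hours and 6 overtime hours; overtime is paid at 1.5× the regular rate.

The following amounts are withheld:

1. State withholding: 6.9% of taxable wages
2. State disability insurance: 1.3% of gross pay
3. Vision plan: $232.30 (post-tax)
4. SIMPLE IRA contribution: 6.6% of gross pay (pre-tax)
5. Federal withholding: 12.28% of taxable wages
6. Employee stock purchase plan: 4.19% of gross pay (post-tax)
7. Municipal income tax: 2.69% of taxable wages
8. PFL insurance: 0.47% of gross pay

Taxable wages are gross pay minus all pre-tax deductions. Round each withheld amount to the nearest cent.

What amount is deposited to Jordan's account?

$1,718.86

Regular pay: 40 × $59.42 = $2,376.80
Overtime pay: 6 × $59.42 × 1.5 = $534.78
Gross pay = $2,376.80 + $534.78 = $2,911.58
SIMPLE IRA contribution: $2,911.58 × 0.066 = $192.16
Taxable wages = $2,911.58 − $192.16 = $2,719.42
State withholding: $2,719.42 × 0.069 = $187.64
Municipal income tax: $2,719.42 × 0.0269 = $73.15
Federal withholding: $2,719.42 × 0.1228 = $333.94
State disability insurance: $2,911.58 × 0.013 = $37.85
PFL insurance: $2,911.58 × 0.0047 = $13.68
Vision plan: $232.30
Employee stock purchase plan: $2,911.58 × 0.0419 = $122.00
Total deductions = $192.16 + $187.64 + $73.15 + $333.94 + $37.85 + $13.68 + $232.30 + $122.00 = $1,192.72
Net pay = $2,911.58 − $1,192.72 = $1,718.86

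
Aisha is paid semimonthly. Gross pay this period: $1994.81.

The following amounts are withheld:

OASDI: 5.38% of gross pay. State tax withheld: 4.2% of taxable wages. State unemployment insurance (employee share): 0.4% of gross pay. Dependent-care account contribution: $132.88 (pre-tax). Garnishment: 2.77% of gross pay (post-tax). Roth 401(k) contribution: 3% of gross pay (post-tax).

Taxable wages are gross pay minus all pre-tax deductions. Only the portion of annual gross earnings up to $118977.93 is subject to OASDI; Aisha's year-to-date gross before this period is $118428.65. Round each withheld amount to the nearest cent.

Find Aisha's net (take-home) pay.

$1631.10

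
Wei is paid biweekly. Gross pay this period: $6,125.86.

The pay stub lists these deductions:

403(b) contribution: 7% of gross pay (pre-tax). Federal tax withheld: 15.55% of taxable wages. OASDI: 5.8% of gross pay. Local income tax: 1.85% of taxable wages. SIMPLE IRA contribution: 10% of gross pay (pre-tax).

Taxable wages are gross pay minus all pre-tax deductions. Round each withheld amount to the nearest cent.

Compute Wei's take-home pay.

$3,844.47

403(b) contribution: $6,125.86 × 0.07 = $428.81
SIMPLE IRA contribution: $6,125.86 × 0.1 = $612.59
Pre-tax total = $428.81 + $612.59 = $1,041.40
Taxable wages = $6,125.86 − $1,041.40 = $5,084.46
Local income tax: $5,084.46 × 0.0185 = $94.06
Federal tax withheld: $5,084.46 × 0.1555 = $790.63
OASDI: $6,125.86 × 0.058 = $355.30
Total deductions = $428.81 + $612.59 + $94.06 + $790.63 + $355.30 = $2,281.39
Net pay = $6,125.86 − $2,281.39 = $3,844.47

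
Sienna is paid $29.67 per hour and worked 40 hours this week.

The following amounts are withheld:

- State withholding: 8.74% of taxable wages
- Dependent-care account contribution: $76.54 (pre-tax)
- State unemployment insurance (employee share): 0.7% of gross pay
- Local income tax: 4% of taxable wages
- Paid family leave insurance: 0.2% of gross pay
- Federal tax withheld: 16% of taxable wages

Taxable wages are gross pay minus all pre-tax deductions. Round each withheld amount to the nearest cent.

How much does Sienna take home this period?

Gross pay: 40 × $29.67 = $1186.80
Dependent-care account contribution: $76.54
Taxable wages = $1186.80 − $76.54 = $1110.26
Local income tax: $1110.26 × 0.04 = $44.41
Federal tax withheld: $1110.26 × 0.16 = $177.64
State withholding: $1110.26 × 0.0874 = $97.04
Paid family leave insurance: $1186.80 × 0.002 = $2.37
State unemployment insurance (employee share): $1186.80 × 0.007 = $8.31
Total deductions = $76.54 + $44.41 + $177.64 + $97.04 + $2.37 + $8.31 = $406.31
Net pay = $1186.80 − $406.31 = $780.49

$780.49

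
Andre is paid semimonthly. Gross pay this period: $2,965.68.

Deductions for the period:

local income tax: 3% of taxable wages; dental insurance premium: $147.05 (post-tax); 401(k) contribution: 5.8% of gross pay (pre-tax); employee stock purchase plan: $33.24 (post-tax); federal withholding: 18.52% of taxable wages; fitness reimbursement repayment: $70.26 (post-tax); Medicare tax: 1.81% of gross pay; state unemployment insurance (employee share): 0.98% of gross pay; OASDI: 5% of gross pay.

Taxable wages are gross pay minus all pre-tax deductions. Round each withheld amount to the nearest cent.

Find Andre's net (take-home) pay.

401(k) contribution: $2,965.68 × 0.058 = $172.01
Taxable wages = $2,965.68 − $172.01 = $2,793.67
Local income tax: $2,793.67 × 0.03 = $83.81
Federal withholding: $2,793.67 × 0.1852 = $517.39
State unemployment insurance (employee share): $2,965.68 × 0.0098 = $29.06
OASDI: $2,965.68 × 0.05 = $148.28
Medicare tax: $2,965.68 × 0.0181 = $53.68
Fitness reimbursement repayment: $70.26
Dental insurance premium: $147.05
Employee stock purchase plan: $33.24
Total deductions = $172.01 + $83.81 + $517.39 + $29.06 + $148.28 + $53.68 + $70.26 + $147.05 + $33.24 = $1,254.78
Net pay = $2,965.68 − $1,254.78 = $1,710.90

$1,710.90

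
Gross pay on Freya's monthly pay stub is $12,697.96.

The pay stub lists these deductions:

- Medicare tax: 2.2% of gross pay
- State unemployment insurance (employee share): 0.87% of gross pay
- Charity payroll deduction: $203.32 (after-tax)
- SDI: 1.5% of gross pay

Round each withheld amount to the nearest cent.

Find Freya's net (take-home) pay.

$11,914.34

State unemployment insurance (employee share): $12,697.96 × 0.0087 = $110.47
SDI: $12,697.96 × 0.015 = $190.47
Medicare tax: $12,697.96 × 0.022 = $279.36
Charity payroll deduction: $203.32
Total deductions = $110.47 + $190.47 + $279.36 + $203.32 = $783.62
Net pay = $12,697.96 − $783.62 = $11,914.34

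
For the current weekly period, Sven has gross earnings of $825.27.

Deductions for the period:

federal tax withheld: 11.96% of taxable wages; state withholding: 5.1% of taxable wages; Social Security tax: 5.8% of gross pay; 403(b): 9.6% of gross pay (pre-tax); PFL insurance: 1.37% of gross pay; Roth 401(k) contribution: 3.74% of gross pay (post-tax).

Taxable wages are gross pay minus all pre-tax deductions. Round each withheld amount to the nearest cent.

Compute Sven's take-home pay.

$528.71

403(b): $825.27 × 0.096 = $79.23
Taxable wages = $825.27 − $79.23 = $746.04
Federal tax withheld: $746.04 × 0.1196 = $89.23
State withholding: $746.04 × 0.051 = $38.05
PFL insurance: $825.27 × 0.0137 = $11.31
Social Security tax: $825.27 × 0.058 = $47.87
Roth 401(k) contribution: $825.27 × 0.0374 = $30.87
Total deductions = $79.23 + $89.23 + $38.05 + $11.31 + $47.87 + $30.87 = $296.56
Net pay = $825.27 − $296.56 = $528.71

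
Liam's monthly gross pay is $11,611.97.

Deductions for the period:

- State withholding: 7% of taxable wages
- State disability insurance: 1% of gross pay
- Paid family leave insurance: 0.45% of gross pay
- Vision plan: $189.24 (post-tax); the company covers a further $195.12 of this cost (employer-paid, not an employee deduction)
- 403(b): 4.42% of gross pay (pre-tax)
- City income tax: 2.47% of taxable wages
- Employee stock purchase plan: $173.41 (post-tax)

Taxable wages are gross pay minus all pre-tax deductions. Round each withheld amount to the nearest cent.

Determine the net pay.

$9,516.65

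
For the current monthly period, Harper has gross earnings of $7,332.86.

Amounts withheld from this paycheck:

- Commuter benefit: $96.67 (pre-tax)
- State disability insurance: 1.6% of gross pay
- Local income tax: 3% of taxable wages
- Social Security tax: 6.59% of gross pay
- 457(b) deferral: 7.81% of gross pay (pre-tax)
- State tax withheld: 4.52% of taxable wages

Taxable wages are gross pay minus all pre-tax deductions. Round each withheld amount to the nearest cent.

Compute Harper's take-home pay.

$5,561.83

Commuter benefit: $96.67
457(b) deferral: $7,332.86 × 0.0781 = $572.70
Pre-tax total = $96.67 + $572.70 = $669.37
Taxable wages = $7,332.86 − $669.37 = $6,663.49
State tax withheld: $6,663.49 × 0.0452 = $301.19
Local income tax: $6,663.49 × 0.03 = $199.90
State disability insurance: $7,332.86 × 0.016 = $117.33
Social Security tax: $7,332.86 × 0.0659 = $483.24
Total deductions = $96.67 + $572.70 + $301.19 + $199.90 + $117.33 + $483.24 = $1,771.03
Net pay = $7,332.86 − $1,771.03 = $5,561.83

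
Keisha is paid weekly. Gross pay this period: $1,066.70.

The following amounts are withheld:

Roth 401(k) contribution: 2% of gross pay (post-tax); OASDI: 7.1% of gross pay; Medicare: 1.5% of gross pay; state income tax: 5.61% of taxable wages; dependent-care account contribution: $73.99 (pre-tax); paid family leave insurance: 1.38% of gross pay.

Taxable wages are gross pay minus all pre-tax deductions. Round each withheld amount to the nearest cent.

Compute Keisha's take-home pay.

Dependent-care account contribution: $73.99
Taxable wages = $1,066.70 − $73.99 = $992.71
State income tax: $992.71 × 0.0561 = $55.69
OASDI: $1,066.70 × 0.071 = $75.74
Paid family leave insurance: $1,066.70 × 0.0138 = $14.72
Medicare: $1,066.70 × 0.015 = $16.00
Roth 401(k) contribution: $1,066.70 × 0.02 = $21.33
Total deductions = $73.99 + $55.69 + $75.74 + $14.72 + $16.00 + $21.33 = $257.47
Net pay = $1,066.70 − $257.47 = $809.23

$809.23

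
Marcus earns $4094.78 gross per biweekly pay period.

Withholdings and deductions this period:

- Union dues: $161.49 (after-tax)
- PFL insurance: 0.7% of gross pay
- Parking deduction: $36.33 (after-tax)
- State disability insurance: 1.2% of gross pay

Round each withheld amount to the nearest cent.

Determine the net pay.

State disability insurance: $4094.78 × 0.012 = $49.14
PFL insurance: $4094.78 × 0.007 = $28.66
Union dues: $161.49
Parking deduction: $36.33
Total deductions = $49.14 + $28.66 + $161.49 + $36.33 = $275.62
Net pay = $4094.78 − $275.62 = $3819.16

$3819.16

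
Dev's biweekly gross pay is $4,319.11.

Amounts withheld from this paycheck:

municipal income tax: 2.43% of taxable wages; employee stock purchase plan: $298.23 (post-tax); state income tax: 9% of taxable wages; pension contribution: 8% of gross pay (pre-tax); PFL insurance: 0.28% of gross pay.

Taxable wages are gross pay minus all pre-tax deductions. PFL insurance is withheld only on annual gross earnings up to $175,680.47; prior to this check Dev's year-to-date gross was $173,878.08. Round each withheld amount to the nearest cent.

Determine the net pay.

Pension contribution: $4,319.11 × 0.08 = $345.53
Taxable wages = $4,319.11 − $345.53 = $3,973.58
Municipal income tax: $3,973.58 × 0.0243 = $96.56
State income tax: $3,973.58 × 0.09 = $357.62
PFL insurance: only $175,680.47 − $173,878.08 = $1,802.39 of this check is subject → $1,802.39 × 0.0028 = $5.05
Employee stock purchase plan: $298.23
Total deductions = $345.53 + $96.56 + $357.62 + $5.05 + $298.23 = $1,102.99
Net pay = $4,319.11 − $1,102.99 = $3,216.12

$3,216.12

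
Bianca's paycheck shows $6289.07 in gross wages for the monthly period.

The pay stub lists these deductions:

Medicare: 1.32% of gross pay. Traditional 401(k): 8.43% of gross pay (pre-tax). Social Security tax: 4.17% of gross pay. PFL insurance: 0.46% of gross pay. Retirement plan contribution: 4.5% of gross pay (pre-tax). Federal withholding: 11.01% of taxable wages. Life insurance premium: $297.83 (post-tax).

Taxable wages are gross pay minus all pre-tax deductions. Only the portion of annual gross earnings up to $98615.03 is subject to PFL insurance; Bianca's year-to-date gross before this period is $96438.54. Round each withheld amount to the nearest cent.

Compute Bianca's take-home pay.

$4219.88

Retirement plan contribution: $6289.07 × 0.045 = $283.01
Traditional 401(k): $6289.07 × 0.0843 = $530.17
Pre-tax total = $283.01 + $530.17 = $813.18
Taxable wages = $6289.07 − $813.18 = $5475.89
Federal withholding: $5475.89 × 0.1101 = $602.90
Medicare: $6289.07 × 0.0132 = $83.02
Social Security tax: $6289.07 × 0.0417 = $262.25
PFL insurance: only $98615.03 − $96438.54 = $2176.49 of this check is subject → $2176.49 × 0.0046 = $10.01
Life insurance premium: $297.83
Total deductions = $283.01 + $530.17 + $602.90 + $83.02 + $262.25 + $10.01 + $297.83 = $2069.19
Net pay = $6289.07 − $2069.19 = $4219.88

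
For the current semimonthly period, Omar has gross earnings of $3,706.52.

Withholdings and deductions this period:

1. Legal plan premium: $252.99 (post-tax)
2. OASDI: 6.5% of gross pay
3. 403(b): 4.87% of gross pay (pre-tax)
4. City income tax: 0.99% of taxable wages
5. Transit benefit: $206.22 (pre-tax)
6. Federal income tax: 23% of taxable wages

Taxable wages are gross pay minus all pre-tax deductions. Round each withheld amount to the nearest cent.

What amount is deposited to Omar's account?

$2,029.46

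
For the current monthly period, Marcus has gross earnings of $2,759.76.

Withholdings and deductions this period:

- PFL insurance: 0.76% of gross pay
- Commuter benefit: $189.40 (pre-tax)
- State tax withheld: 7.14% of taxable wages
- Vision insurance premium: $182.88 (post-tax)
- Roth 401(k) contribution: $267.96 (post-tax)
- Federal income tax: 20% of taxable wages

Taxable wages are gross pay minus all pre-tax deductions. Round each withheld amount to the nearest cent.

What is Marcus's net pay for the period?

Commuter benefit: $189.40
Taxable wages = $2,759.76 − $189.40 = $2,570.36
State tax withheld: $2,570.36 × 0.0714 = $183.52
Federal income tax: $2,570.36 × 0.2 = $514.07
PFL insurance: $2,759.76 × 0.0076 = $20.97
Roth 401(k) contribution: $267.96
Vision insurance premium: $182.88
Total deductions = $189.40 + $183.52 + $514.07 + $20.97 + $267.96 + $182.88 = $1,358.80
Net pay = $2,759.76 − $1,358.80 = $1,400.96

$1,400.96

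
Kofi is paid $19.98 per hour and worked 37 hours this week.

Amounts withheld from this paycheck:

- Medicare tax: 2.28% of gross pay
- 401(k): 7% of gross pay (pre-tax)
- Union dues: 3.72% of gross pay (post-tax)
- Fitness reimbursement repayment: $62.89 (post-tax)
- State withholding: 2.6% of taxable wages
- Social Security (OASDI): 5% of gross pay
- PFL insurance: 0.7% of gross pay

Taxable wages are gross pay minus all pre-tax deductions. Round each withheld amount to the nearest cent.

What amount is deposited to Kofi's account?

$520.25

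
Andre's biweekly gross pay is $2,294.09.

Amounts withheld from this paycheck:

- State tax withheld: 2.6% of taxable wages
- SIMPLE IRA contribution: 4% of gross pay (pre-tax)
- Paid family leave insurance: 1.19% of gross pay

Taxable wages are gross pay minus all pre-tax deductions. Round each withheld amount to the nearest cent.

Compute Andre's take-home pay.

SIMPLE IRA contribution: $2,294.09 × 0.04 = $91.76
Taxable wages = $2,294.09 − $91.76 = $2,202.33
State tax withheld: $2,202.33 × 0.026 = $57.26
Paid family leave insurance: $2,294.09 × 0.0119 = $27.30
Total deductions = $91.76 + $57.26 + $27.30 = $176.32
Net pay = $2,294.09 − $176.32 = $2,117.77

$2,117.77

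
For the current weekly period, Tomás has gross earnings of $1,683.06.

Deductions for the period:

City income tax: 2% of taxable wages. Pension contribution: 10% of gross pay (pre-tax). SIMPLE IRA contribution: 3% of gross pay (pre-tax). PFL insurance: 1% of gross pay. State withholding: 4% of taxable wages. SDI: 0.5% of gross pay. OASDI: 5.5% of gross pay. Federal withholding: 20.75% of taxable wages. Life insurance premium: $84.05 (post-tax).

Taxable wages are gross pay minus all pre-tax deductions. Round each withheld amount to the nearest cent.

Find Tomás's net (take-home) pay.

Pension contribution: $1,683.06 × 0.1 = $168.31
SIMPLE IRA contribution: $1,683.06 × 0.03 = $50.49
Pre-tax total = $168.31 + $50.49 = $218.80
Taxable wages = $1,683.06 − $218.80 = $1,464.26
State withholding: $1,464.26 × 0.04 = $58.57
City income tax: $1,464.26 × 0.02 = $29.29
Federal withholding: $1,464.26 × 0.2075 = $303.83
SDI: $1,683.06 × 0.005 = $8.42
OASDI: $1,683.06 × 0.055 = $92.57
PFL insurance: $1,683.06 × 0.01 = $16.83
Life insurance premium: $84.05
Total deductions = $168.31 + $50.49 + $58.57 + $29.29 + $303.83 + $8.42 + $92.57 + $16.83 + $84.05 = $812.36
Net pay = $1,683.06 − $812.36 = $870.70

$870.70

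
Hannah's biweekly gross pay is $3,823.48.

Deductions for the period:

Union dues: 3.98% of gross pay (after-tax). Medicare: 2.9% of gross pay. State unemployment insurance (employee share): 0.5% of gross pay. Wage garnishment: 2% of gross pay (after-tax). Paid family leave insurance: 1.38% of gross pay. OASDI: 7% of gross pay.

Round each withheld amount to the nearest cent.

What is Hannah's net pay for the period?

Medicare: $3,823.48 × 0.029 = $110.88
State unemployment insurance (employee share): $3,823.48 × 0.005 = $19.12
Paid family leave insurance: $3,823.48 × 0.0138 = $52.76
OASDI: $3,823.48 × 0.07 = $267.64
Union dues: $3,823.48 × 0.0398 = $152.17
Wage garnishment: $3,823.48 × 0.02 = $76.47
Total deductions = $110.88 + $19.12 + $52.76 + $267.64 + $152.17 + $76.47 = $679.04
Net pay = $3,823.48 − $679.04 = $3,144.44

$3,144.44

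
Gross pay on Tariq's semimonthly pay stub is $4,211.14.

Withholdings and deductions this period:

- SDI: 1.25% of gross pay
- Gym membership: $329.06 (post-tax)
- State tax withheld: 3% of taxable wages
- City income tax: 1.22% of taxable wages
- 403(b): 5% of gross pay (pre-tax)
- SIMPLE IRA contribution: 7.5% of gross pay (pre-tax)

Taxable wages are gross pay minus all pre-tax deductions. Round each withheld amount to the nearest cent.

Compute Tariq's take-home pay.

$3,147.55

SIMPLE IRA contribution: $4,211.14 × 0.075 = $315.84
403(b): $4,211.14 × 0.05 = $210.56
Pre-tax total = $315.84 + $210.56 = $526.40
Taxable wages = $4,211.14 − $526.40 = $3,684.74
City income tax: $3,684.74 × 0.0122 = $44.95
State tax withheld: $3,684.74 × 0.03 = $110.54
SDI: $4,211.14 × 0.0125 = $52.64
Gym membership: $329.06
Total deductions = $315.84 + $210.56 + $44.95 + $110.54 + $52.64 + $329.06 = $1,063.59
Net pay = $4,211.14 − $1,063.59 = $3,147.55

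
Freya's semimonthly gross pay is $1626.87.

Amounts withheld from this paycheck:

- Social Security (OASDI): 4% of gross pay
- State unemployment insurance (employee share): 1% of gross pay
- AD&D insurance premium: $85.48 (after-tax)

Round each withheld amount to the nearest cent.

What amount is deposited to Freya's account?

$1460.05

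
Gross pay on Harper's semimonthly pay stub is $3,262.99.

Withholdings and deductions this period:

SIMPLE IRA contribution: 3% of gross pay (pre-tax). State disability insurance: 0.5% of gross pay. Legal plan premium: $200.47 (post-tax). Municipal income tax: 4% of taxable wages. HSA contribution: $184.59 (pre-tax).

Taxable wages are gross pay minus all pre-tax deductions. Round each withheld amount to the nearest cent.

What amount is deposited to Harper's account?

$2,644.51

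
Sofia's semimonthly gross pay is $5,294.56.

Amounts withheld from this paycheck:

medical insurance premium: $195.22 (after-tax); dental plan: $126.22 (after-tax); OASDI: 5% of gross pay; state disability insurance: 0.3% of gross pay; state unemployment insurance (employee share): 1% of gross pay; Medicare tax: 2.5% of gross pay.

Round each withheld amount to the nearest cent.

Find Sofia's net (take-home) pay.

State disability insurance: $5,294.56 × 0.003 = $15.88
State unemployment insurance (employee share): $5,294.56 × 0.01 = $52.95
OASDI: $5,294.56 × 0.05 = $264.73
Medicare tax: $5,294.56 × 0.025 = $132.36
Medical insurance premium: $195.22
Dental plan: $126.22
Total deductions = $15.88 + $52.95 + $264.73 + $132.36 + $195.22 + $126.22 = $787.36
Net pay = $5,294.56 − $787.36 = $4,507.20

$4,507.20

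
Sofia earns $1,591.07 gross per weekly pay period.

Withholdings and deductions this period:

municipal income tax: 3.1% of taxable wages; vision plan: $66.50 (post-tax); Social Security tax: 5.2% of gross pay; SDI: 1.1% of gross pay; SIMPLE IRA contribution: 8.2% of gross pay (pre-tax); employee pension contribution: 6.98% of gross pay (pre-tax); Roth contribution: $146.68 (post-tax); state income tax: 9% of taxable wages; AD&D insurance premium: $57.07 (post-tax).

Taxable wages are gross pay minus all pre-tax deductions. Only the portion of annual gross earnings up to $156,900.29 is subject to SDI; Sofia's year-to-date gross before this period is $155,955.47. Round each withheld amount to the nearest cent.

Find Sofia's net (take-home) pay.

SIMPLE IRA contribution: $1,591.07 × 0.082 = $130.47
Employee pension contribution: $1,591.07 × 0.0698 = $111.06
Pre-tax total = $130.47 + $111.06 = $241.53
Taxable wages = $1,591.07 − $241.53 = $1,349.54
State income tax: $1,349.54 × 0.09 = $121.46
Municipal income tax: $1,349.54 × 0.031 = $41.84
Social Security tax: $1,591.07 × 0.052 = $82.74
SDI: only $156,900.29 − $155,955.47 = $944.82 of this check is subject → $944.82 × 0.011 = $10.39
Roth contribution: $146.68
AD&D insurance premium: $57.07
Vision plan: $66.50
Total deductions = $130.47 + $111.06 + $121.46 + $41.84 + $82.74 + $10.39 + $146.68 + $57.07 + $66.50 = $768.21
Net pay = $1,591.07 − $768.21 = $822.86

$822.86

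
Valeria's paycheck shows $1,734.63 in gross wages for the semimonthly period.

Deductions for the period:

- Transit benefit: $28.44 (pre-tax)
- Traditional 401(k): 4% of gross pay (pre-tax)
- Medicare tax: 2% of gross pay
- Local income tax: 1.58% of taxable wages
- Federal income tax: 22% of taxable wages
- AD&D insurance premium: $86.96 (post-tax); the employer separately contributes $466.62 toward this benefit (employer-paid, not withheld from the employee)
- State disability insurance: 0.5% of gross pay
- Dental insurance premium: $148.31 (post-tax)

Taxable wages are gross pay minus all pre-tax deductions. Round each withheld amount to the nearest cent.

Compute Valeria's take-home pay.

$972.21

Transit benefit: $28.44
Traditional 401(k): $1,734.63 × 0.04 = $69.39
Pre-tax total = $28.44 + $69.39 = $97.83
Taxable wages = $1,734.63 − $97.83 = $1,636.80
Local income tax: $1,636.80 × 0.0158 = $25.86
Federal income tax: $1,636.80 × 0.22 = $360.10
State disability insurance: $1,734.63 × 0.005 = $8.67
Medicare tax: $1,734.63 × 0.02 = $34.69
Dental insurance premium: $148.31
AD&D insurance premium: $86.96
(Employer's $466.62 toward AD&D insurance premium is not withheld from the employee.)
Total deductions = $28.44 + $69.39 + $25.86 + $360.10 + $8.67 + $34.69 + $148.31 + $86.96 = $762.42
Net pay = $1,734.63 − $762.42 = $972.21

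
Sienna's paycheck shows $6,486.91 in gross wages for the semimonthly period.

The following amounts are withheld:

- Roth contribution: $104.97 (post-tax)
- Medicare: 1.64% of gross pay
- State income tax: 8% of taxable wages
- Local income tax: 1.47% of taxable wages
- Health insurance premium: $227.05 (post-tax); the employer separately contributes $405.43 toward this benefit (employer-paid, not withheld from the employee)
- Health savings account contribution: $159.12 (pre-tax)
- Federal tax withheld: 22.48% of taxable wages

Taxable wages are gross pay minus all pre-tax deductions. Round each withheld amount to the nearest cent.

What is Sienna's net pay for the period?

$3,867.65

Health savings account contribution: $159.12
Taxable wages = $6,486.91 − $159.12 = $6,327.79
Federal tax withheld: $6,327.79 × 0.2248 = $1,422.49
Local income tax: $6,327.79 × 0.0147 = $93.02
State income tax: $6,327.79 × 0.08 = $506.22
Medicare: $6,486.91 × 0.0164 = $106.39
Health insurance premium: $227.05
Roth contribution: $104.97
(Employer's $405.43 toward health insurance premium is not withheld from the employee.)
Total deductions = $159.12 + $1,422.49 + $93.02 + $506.22 + $106.39 + $227.05 + $104.97 = $2,619.26
Net pay = $6,486.91 − $2,619.26 = $3,867.65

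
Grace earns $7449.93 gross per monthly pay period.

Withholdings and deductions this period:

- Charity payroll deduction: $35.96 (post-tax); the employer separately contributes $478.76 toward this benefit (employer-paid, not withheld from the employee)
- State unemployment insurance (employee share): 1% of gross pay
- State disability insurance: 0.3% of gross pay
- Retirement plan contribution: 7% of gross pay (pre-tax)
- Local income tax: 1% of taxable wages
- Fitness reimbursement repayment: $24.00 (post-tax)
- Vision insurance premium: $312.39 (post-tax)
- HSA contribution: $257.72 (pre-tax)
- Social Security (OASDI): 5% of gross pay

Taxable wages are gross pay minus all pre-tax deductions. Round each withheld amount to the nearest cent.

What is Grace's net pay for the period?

$5762.30

Retirement plan contribution: $7449.93 × 0.07 = $521.50
HSA contribution: $257.72
Pre-tax total = $521.50 + $257.72 = $779.22
Taxable wages = $7449.93 − $779.22 = $6670.71
Local income tax: $6670.71 × 0.01 = $66.71
State disability insurance: $7449.93 × 0.003 = $22.35
State unemployment insurance (employee share): $7449.93 × 0.01 = $74.50
Social Security (OASDI): $7449.93 × 0.05 = $372.50
Fitness reimbursement repayment: $24.00
Charity payroll deduction: $35.96
Vision insurance premium: $312.39
(Employer's $478.76 toward charity payroll deduction is not withheld from the employee.)
Total deductions = $521.50 + $257.72 + $66.71 + $22.35 + $74.50 + $372.50 + $24.00 + $35.96 + $312.39 = $1687.63
Net pay = $7449.93 − $1687.63 = $5762.30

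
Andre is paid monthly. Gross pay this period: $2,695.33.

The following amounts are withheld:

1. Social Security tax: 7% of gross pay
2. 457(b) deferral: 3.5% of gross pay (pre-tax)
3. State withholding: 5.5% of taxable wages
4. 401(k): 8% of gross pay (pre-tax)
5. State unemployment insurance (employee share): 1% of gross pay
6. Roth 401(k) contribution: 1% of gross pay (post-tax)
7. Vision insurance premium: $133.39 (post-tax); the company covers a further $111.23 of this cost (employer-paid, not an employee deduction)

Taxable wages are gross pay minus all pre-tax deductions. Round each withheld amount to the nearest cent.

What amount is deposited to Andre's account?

$1,878.21

401(k): $2,695.33 × 0.08 = $215.63
457(b) deferral: $2,695.33 × 0.035 = $94.34
Pre-tax total = $215.63 + $94.34 = $309.97
Taxable wages = $2,695.33 − $309.97 = $2,385.36
State withholding: $2,385.36 × 0.055 = $131.19
State unemployment insurance (employee share): $2,695.33 × 0.01 = $26.95
Social Security tax: $2,695.33 × 0.07 = $188.67
Roth 401(k) contribution: $2,695.33 × 0.01 = $26.95
Vision insurance premium: $133.39
(Employer's $111.23 toward vision insurance premium is not withheld from the employee.)
Total deductions = $215.63 + $94.34 + $131.19 + $26.95 + $188.67 + $26.95 + $133.39 = $817.12
Net pay = $2,695.33 − $817.12 = $1,878.21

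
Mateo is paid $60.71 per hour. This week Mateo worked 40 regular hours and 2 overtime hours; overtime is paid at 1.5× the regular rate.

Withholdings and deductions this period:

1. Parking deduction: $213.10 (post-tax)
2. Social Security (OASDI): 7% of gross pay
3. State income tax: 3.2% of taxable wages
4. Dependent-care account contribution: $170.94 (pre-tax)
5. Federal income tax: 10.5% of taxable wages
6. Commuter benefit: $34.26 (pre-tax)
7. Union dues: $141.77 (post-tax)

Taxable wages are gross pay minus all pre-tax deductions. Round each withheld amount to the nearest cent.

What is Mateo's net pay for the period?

$1,538.19

Regular pay: 40 × $60.71 = $2,428.40
Overtime pay: 2 × $60.71 × 1.5 = $182.13
Gross pay = $2,428.40 + $182.13 = $2,610.53
Commuter benefit: $34.26
Dependent-care account contribution: $170.94
Pre-tax total = $34.26 + $170.94 = $205.20
Taxable wages = $2,610.53 − $205.20 = $2,405.33
State income tax: $2,405.33 × 0.032 = $76.97
Federal income tax: $2,405.33 × 0.105 = $252.56
Social Security (OASDI): $2,610.53 × 0.07 = $182.74
Parking deduction: $213.10
Union dues: $141.77
Total deductions = $34.26 + $170.94 + $76.97 + $252.56 + $182.74 + $213.10 + $141.77 = $1,072.34
Net pay = $2,610.53 − $1,072.34 = $1,538.19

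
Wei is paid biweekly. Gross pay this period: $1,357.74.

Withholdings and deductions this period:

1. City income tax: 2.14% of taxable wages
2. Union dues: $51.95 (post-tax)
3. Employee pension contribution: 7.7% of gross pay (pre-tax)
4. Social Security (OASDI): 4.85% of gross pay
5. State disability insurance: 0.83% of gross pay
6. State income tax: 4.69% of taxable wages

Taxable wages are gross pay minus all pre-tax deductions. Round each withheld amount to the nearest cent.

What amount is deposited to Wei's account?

$1,038.53

Employee pension contribution: $1,357.74 × 0.077 = $104.55
Taxable wages = $1,357.74 − $104.55 = $1,253.19
City income tax: $1,253.19 × 0.0214 = $26.82
State income tax: $1,253.19 × 0.0469 = $58.77
State disability insurance: $1,357.74 × 0.0083 = $11.27
Social Security (OASDI): $1,357.74 × 0.0485 = $65.85
Union dues: $51.95
Total deductions = $104.55 + $26.82 + $58.77 + $11.27 + $65.85 + $51.95 = $319.21
Net pay = $1,357.74 − $319.21 = $1,038.53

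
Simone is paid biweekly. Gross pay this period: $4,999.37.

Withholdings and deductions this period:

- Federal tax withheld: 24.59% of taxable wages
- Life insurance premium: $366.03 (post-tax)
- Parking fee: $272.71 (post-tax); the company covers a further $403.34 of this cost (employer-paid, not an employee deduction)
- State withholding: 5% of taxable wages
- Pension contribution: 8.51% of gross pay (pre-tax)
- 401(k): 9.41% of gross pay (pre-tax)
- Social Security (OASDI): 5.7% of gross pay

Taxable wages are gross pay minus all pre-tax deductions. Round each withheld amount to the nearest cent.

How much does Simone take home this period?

$1,965.56

Pension contribution: $4,999.37 × 0.0851 = $425.45
401(k): $4,999.37 × 0.0941 = $470.44
Pre-tax total = $425.45 + $470.44 = $895.89
Taxable wages = $4,999.37 − $895.89 = $4,103.48
Federal tax withheld: $4,103.48 × 0.2459 = $1,009.05
State withholding: $4,103.48 × 0.05 = $205.17
Social Security (OASDI): $4,999.37 × 0.057 = $284.96
Life insurance premium: $366.03
Parking fee: $272.71
(Employer's $403.34 toward parking fee is not withheld from the employee.)
Total deductions = $425.45 + $470.44 + $1,009.05 + $205.17 + $284.96 + $366.03 + $272.71 = $3,033.81
Net pay = $4,999.37 − $3,033.81 = $1,965.56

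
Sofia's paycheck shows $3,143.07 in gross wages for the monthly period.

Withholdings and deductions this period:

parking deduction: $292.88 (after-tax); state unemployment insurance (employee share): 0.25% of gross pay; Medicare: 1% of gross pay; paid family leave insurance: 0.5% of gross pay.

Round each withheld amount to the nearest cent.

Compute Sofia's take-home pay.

Medicare: $3,143.07 × 0.01 = $31.43
Paid family leave insurance: $3,143.07 × 0.005 = $15.72
State unemployment insurance (employee share): $3,143.07 × 0.0025 = $7.86
Parking deduction: $292.88
Total deductions = $31.43 + $15.72 + $7.86 + $292.88 = $347.89
Net pay = $3,143.07 − $347.89 = $2,795.18

$2,795.18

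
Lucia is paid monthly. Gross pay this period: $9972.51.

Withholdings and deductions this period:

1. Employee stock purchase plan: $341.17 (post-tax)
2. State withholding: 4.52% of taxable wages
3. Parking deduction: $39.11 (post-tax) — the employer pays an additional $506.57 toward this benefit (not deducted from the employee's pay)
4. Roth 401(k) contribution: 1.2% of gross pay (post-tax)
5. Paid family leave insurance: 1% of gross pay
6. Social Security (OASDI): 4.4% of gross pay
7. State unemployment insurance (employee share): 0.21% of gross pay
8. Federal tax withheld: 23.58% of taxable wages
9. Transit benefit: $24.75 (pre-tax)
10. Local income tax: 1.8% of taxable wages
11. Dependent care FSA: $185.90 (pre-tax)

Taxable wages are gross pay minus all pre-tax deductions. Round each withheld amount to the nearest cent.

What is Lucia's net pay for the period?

$5783.65

Transit benefit: $24.75
Dependent care FSA: $185.90
Pre-tax total = $24.75 + $185.90 = $210.65
Taxable wages = $9972.51 − $210.65 = $9761.86
State withholding: $9761.86 × 0.0452 = $441.24
Federal tax withheld: $9761.86 × 0.2358 = $2301.85
Local income tax: $9761.86 × 0.018 = $175.71
State unemployment insurance (employee share): $9972.51 × 0.0021 = $20.94
Social Security (OASDI): $9972.51 × 0.044 = $438.79
Paid family leave insurance: $9972.51 × 0.01 = $99.73
Employee stock purchase plan: $341.17
Roth 401(k) contribution: $9972.51 × 0.012 = $119.67
Parking deduction: $39.11
(Employer's $506.57 toward parking deduction is not withheld from the employee.)
Total deductions = $24.75 + $185.90 + $441.24 + $2301.85 + $175.71 + $20.94 + $438.79 + $99.73 + $341.17 + $119.67 + $39.11 = $4188.86
Net pay = $9972.51 − $4188.86 = $5783.65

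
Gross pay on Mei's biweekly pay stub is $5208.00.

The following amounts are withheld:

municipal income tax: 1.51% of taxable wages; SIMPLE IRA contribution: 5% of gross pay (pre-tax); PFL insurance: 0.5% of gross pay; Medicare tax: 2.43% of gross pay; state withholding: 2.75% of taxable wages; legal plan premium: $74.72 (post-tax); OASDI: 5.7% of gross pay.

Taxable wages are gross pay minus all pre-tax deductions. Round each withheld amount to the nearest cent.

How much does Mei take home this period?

$4212.66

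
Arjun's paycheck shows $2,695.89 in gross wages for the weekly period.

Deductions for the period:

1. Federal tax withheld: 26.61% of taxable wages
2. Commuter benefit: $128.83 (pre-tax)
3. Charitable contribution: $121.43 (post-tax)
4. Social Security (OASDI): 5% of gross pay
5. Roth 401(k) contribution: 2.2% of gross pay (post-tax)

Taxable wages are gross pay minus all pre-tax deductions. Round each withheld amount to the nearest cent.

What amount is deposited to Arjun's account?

$1,568.44

Commuter benefit: $128.83
Taxable wages = $2,695.89 − $128.83 = $2,567.06
Federal tax withheld: $2,567.06 × 0.2661 = $683.09
Social Security (OASDI): $2,695.89 × 0.05 = $134.79
Roth 401(k) contribution: $2,695.89 × 0.022 = $59.31
Charitable contribution: $121.43
Total deductions = $128.83 + $683.09 + $134.79 + $59.31 + $121.43 = $1,127.45
Net pay = $2,695.89 − $1,127.45 = $1,568.44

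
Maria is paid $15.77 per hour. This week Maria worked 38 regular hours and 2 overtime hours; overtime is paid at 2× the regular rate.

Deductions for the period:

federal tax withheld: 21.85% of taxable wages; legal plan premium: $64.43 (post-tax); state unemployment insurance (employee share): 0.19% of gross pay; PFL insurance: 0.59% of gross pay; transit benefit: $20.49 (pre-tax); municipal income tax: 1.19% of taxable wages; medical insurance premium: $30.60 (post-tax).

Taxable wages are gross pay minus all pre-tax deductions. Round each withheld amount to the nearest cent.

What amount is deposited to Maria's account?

$393.77

Regular pay: 38 × $15.77 = $599.26
Overtime pay: 2 × $15.77 × 2 = $63.08
Gross pay = $599.26 + $63.08 = $662.34
Transit benefit: $20.49
Taxable wages = $662.34 − $20.49 = $641.85
Municipal income tax: $641.85 × 0.0119 = $7.64
Federal tax withheld: $641.85 × 0.2185 = $140.24
State unemployment insurance (employee share): $662.34 × 0.0019 = $1.26
PFL insurance: $662.34 × 0.0059 = $3.91
Medical insurance premium: $30.60
Legal plan premium: $64.43
Total deductions = $20.49 + $7.64 + $140.24 + $1.26 + $3.91 + $30.60 + $64.43 = $268.57
Net pay = $662.34 − $268.57 = $393.77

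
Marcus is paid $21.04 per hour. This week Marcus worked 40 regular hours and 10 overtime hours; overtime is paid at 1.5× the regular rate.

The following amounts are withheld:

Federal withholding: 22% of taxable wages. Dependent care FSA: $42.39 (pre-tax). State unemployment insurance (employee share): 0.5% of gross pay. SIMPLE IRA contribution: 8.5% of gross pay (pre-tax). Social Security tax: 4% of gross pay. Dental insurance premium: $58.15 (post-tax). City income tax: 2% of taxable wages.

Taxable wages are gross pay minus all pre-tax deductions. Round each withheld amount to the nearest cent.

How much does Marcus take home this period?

Regular pay: 40 × $21.04 = $841.60
Overtime pay: 10 × $21.04 × 1.5 = $315.60
Gross pay = $841.60 + $315.60 = $1157.20
Dependent care FSA: $42.39
SIMPLE IRA contribution: $1157.20 × 0.085 = $98.36
Pre-tax total = $42.39 + $98.36 = $140.75
Taxable wages = $1157.20 − $140.75 = $1016.45
Federal withholding: $1016.45 × 0.22 = $223.62
City income tax: $1016.45 × 0.02 = $20.33
State unemployment insurance (employee share): $1157.20 × 0.005 = $5.79
Social Security tax: $1157.20 × 0.04 = $46.29
Dental insurance premium: $58.15
Total deductions = $42.39 + $98.36 + $223.62 + $20.33 + $5.79 + $46.29 + $58.15 = $494.93
Net pay = $1157.20 − $494.93 = $662.27

$662.27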